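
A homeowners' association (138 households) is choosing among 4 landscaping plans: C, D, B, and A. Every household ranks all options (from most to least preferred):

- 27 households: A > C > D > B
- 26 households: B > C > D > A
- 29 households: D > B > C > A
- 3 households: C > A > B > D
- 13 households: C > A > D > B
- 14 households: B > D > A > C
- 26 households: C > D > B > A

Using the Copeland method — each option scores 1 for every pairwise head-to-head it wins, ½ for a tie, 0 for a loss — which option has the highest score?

C: beats D and A; ties B → score 2.5.
D: beats B and A; loses to C → score 2.
B: beats A; ties C; loses to D → score 1.5.
A: loses to C, D, and B → score 0.
C has the best pairwise record.

C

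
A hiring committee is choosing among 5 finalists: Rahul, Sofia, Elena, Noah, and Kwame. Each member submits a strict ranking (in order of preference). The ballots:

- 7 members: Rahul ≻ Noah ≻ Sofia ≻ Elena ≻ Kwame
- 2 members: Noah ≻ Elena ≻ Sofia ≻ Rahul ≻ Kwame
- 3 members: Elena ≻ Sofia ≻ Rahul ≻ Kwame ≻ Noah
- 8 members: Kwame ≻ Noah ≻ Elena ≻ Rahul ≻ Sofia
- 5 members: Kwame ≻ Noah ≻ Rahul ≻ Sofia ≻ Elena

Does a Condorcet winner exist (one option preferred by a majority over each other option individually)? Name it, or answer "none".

Kwame vs Rahul: 13–12 for Kwame.
Kwame vs Sofia: 13–12 for Kwame.
Kwame vs Elena: 13–12 for Kwame.
Kwame vs Noah: 16–9 for Kwame.
Kwame beats every other option head-to-head.

Kwame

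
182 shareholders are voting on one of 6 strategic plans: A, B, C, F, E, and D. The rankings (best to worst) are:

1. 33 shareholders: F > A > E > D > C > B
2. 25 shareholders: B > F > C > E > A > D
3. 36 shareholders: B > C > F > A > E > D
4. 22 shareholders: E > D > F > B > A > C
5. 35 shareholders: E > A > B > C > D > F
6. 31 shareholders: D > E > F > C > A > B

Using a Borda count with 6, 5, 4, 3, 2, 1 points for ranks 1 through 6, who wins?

E

A: 33·5 + 25·2 + 36·3 + 22·2 + 35·5 + 31·2 = 604
B: 33·1 + 25·6 + 36·6 + 22·3 + 35·4 + 31·1 = 636
C: 33·2 + 25·4 + 36·5 + 22·1 + 35·3 + 31·3 = 566
F: 33·6 + 25·5 + 36·4 + 22·4 + 35·1 + 31·4 = 714
E: 33·4 + 25·3 + 36·2 + 22·6 + 35·6 + 31·5 = 776
D: 33·3 + 25·1 + 36·1 + 22·5 + 35·2 + 31·6 = 526
E has the highest Borda score (776).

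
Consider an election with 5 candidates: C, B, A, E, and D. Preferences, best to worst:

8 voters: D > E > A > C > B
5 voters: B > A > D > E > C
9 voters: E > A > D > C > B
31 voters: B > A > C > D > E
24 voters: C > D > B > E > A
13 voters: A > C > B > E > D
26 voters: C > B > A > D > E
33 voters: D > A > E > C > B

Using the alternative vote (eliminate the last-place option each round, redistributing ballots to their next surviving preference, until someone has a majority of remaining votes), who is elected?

C

Round 1: C 50, B 36, A 13, E 9, D 41. Eliminate E.
Round 2: C 50, B 36, A 22, D 41. Eliminate A.
Round 3: C 63, B 36, D 50. Eliminate B.
Round 4: C 94, D 55. C has a majority.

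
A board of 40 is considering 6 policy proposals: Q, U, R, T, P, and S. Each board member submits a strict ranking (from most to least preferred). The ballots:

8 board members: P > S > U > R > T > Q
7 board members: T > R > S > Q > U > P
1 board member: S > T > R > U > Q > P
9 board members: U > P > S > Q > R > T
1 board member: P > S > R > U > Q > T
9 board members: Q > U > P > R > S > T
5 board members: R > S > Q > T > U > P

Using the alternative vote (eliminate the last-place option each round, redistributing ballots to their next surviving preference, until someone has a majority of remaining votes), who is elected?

Q

Round 1: Q 9, U 9, R 5, T 7, P 9, S 1. Eliminate S.
Round 2: Q 9, U 9, R 5, T 8, P 9. Eliminate R.
Round 3: Q 14, U 9, T 8, P 9. Eliminate T.
Round 4: Q 21, U 10, P 9. Q has a majority.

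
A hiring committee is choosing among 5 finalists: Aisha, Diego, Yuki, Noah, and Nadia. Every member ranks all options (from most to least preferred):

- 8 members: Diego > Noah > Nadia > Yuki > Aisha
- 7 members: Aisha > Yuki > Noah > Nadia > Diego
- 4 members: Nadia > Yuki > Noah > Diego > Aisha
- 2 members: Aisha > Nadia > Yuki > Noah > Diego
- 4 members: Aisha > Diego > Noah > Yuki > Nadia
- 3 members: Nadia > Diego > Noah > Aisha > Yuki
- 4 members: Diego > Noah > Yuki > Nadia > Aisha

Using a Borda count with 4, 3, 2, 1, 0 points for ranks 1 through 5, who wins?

Noah

Aisha: 8·0 + 7·4 + 4·0 + 2·4 + 4·4 + 3·1 + 4·0 = 55
Diego: 8·4 + 7·0 + 4·1 + 2·0 + 4·3 + 3·3 + 4·4 = 73
Yuki: 8·1 + 7·3 + 4·3 + 2·2 + 4·1 + 3·0 + 4·2 = 57
Noah: 8·3 + 7·2 + 4·2 + 2·1 + 4·2 + 3·2 + 4·3 = 74
Nadia: 8·2 + 7·1 + 4·4 + 2·3 + 4·0 + 3·4 + 4·1 = 61
Noah has the highest Borda score (74).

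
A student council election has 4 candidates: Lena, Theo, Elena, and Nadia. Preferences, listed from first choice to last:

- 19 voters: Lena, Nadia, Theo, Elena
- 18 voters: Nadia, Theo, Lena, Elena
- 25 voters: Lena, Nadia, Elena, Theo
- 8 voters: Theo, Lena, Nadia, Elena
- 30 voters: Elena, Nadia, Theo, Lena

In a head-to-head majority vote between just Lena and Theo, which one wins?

Theo

Voters preferring Lena to Theo: 44; preferring Theo to Lena: 56.
Theo wins the head-to-head.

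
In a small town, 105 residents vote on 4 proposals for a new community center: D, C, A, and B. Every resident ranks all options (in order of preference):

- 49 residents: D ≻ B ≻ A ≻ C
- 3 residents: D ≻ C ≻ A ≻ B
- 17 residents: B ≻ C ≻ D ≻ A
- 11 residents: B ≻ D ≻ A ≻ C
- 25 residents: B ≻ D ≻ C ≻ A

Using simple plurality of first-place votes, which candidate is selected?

First-place votes: D 52, C 0, A 0, B 53.
B has the most first-place votes.

B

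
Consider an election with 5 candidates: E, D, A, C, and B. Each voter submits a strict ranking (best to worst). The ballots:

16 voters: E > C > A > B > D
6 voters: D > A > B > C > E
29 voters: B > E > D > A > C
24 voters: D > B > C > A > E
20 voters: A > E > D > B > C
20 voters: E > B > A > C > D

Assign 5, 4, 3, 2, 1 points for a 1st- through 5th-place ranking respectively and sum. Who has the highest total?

E: 16·5 + 6·1 + 29·4 + 24·1 + 20·4 + 20·5 = 406
D: 16·1 + 6·5 + 29·3 + 24·5 + 20·3 + 20·1 = 333
A: 16·3 + 6·4 + 29·2 + 24·2 + 20·5 + 20·3 = 338
C: 16·4 + 6·2 + 29·1 + 24·3 + 20·1 + 20·2 = 237
B: 16·2 + 6·3 + 29·5 + 24·4 + 20·2 + 20·4 = 411
B has the highest Borda score (411).

B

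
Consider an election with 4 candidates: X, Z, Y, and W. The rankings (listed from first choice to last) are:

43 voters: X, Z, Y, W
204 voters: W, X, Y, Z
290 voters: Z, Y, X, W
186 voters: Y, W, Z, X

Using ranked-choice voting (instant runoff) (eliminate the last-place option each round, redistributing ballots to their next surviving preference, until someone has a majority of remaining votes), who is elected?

W

Round 1: X 43, Z 290, Y 186, W 204. Eliminate X.
Round 2: Z 333, Y 186, W 204. Eliminate Y.
Round 3: Z 333, W 390. W has a majority.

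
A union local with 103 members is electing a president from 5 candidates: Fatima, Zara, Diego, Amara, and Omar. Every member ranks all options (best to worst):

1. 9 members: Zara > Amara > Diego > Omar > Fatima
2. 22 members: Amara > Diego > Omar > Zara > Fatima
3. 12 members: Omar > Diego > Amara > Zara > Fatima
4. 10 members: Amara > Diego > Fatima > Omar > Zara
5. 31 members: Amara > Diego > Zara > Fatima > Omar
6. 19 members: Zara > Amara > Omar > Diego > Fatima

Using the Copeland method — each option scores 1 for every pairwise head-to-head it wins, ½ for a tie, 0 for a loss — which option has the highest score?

Amara

Fatima: loses to Zara, Diego, Amara, and Omar → score 0.
Zara: beats Fatima and Omar; loses to Diego and Amara → score 2.
Diego: beats Fatima, Zara, and Omar; loses to Amara → score 3.
Amara: beats Fatima, Zara, Diego, and Omar → score 4.
Omar: beats Fatima; loses to Zara, Diego, and Amara → score 1.
Amara has the best pairwise record.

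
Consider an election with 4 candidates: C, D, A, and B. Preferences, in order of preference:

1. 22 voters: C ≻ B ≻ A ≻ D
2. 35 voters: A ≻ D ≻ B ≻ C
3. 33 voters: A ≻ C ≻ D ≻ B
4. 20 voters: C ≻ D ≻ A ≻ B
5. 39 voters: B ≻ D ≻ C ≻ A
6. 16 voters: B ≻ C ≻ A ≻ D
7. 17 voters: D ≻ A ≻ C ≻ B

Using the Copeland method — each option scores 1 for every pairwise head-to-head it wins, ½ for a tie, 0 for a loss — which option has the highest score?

C: beats A and B; ties D → score 2.5.
D: beats B; ties C; loses to A → score 1.5.
A: beats D and B; loses to C → score 2.
B: loses to C, D, and A → score 0.
C has the best pairwise record.

C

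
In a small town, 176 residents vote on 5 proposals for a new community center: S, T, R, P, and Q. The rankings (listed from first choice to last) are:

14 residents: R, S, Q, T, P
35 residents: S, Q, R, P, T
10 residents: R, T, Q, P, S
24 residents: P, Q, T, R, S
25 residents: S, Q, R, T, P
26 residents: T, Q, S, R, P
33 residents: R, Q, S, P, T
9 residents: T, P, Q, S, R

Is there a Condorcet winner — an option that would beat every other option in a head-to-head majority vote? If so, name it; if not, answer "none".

Q vs S: 102–74 for Q.
Q vs T: 131–45 for Q.
Q vs R: 119–57 for Q.
Q vs P: 143–33 for Q.
Q beats every other option head-to-head.

Q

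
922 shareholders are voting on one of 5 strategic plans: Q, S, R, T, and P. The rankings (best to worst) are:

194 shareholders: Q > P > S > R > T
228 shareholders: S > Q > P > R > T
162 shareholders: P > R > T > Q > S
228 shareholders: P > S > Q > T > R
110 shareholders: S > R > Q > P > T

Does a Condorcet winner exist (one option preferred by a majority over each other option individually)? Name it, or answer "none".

Checking pairwise contests:
S beats Q 566–356.
P beats S 584–338.
Q beats R 650–272.
Q beats T 760–162.
Q beats P 532–390.
Every option loses at least one head-to-head, so there is no Condorcet winner.

none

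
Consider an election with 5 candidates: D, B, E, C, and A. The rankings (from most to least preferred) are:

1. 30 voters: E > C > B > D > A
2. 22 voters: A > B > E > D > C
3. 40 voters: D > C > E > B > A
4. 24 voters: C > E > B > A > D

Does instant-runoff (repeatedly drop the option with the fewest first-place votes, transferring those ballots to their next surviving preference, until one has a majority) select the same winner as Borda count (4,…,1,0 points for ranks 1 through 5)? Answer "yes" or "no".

Instant-runoff — R1 D 40, B 0, E 30, C 24, A 22 (B out); R2 D 40, E 30, C 24, A 22 (A out); R3 D 40, E 52, C 24 (C out); R4 D 40, E 76 (E winner). Winner: E.
Borda — scores: D 212, B 214, E 316, C 306, A 112. Winner: E.
The two methods agree.

yes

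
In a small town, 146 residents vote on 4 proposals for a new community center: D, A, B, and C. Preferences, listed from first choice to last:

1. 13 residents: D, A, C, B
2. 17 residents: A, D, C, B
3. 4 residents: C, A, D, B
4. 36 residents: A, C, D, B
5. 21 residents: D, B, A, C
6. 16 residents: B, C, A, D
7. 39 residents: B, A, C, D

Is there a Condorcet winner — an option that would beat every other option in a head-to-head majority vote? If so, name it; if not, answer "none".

none

Checking pairwise contests:
A beats D 112–34.
B beats A 76–70.
D beats B 91–55.
A beats C 126–20.
Every option loses at least one head-to-head, so there is no Condorcet winner.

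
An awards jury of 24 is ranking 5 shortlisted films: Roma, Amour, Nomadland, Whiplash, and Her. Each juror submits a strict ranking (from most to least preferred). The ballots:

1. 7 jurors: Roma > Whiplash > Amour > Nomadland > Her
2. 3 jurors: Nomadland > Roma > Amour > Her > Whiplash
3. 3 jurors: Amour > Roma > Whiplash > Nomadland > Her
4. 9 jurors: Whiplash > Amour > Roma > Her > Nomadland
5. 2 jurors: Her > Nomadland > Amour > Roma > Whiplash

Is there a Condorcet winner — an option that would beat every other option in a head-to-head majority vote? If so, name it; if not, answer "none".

Checking pairwise contests:
Amour beats Roma 14–10.
Whiplash beats Amour 16–8.
Roma beats Nomadland 19–5.
Roma beats Whiplash 15–9.
Roma beats Her 22–2.
Every option loses at least one head-to-head, so there is no Condorcet winner.

none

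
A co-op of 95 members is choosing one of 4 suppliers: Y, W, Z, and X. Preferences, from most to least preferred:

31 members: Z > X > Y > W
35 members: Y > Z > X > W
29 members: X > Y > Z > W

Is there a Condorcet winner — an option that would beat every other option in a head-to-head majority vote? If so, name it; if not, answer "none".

Checking pairwise contests:
X beats Y 60–35.
Y beats W 95–0.
Y beats Z 64–31.
Z beats X 66–29.
Every option loses at least one head-to-head, so there is no Condorcet winner.

none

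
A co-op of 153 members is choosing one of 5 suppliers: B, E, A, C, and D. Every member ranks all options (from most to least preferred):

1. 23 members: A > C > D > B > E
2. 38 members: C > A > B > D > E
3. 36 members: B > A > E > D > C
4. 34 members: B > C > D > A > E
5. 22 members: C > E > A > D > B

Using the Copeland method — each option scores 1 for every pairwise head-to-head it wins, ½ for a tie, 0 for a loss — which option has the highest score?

B: beats E and D; loses to A and C → score 2.
E: loses to B, A, C, and D → score 0.
A: beats B, E, and D; loses to C → score 3.
C: beats B, E, A, and D → score 4.
D: beats E; loses to B, A, and C → score 1.
C has the best pairwise record.

C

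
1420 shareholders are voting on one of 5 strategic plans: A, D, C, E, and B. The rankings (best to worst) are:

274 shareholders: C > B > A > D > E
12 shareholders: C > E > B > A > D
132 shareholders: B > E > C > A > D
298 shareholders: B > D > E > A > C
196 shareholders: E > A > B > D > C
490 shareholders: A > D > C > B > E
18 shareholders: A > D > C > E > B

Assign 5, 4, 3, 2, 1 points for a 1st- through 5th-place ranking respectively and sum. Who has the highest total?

A

A: 274·3 + 12·2 + 132·2 + 298·2 + 196·4 + 490·5 + 18·5 = 5030
D: 274·2 + 12·1 + 132·1 + 298·4 + 196·2 + 490·4 + 18·4 = 4308
C: 274·5 + 12·5 + 132·3 + 298·1 + 196·1 + 490·3 + 18·3 = 3844
E: 274·1 + 12·4 + 132·4 + 298·3 + 196·5 + 490·1 + 18·2 = 3250
B: 274·4 + 12·3 + 132·5 + 298·5 + 196·3 + 490·2 + 18·1 = 4868
A has the highest Borda score (5030).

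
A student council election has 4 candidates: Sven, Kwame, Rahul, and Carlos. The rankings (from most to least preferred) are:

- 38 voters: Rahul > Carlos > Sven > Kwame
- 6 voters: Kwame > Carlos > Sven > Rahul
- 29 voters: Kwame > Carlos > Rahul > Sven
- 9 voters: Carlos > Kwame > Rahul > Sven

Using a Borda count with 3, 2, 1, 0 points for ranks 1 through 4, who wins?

Sven: 38·1 + 6·1 + 29·0 + 9·0 = 44
Kwame: 38·0 + 6·3 + 29·3 + 9·2 = 123
Rahul: 38·3 + 6·0 + 29·1 + 9·1 = 152
Carlos: 38·2 + 6·2 + 29·2 + 9·3 = 173
Carlos has the highest Borda score (173).

Carlos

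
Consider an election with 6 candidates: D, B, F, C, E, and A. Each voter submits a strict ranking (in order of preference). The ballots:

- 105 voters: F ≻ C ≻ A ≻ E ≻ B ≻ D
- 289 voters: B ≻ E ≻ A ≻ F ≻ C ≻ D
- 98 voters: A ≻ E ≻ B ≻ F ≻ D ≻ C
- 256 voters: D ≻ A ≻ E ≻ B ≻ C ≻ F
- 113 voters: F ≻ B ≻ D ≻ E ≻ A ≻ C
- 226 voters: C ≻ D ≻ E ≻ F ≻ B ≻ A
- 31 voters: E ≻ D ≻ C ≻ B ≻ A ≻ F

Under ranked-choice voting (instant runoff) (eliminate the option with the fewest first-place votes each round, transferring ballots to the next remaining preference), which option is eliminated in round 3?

F

Round 1: D 256, B 289, F 218, C 226, E 31, A 98. Eliminate E.
Round 2: D 287, B 289, F 218, C 226, A 98. Eliminate A.
Round 3: D 287, B 387, F 218, C 226. Eliminate F.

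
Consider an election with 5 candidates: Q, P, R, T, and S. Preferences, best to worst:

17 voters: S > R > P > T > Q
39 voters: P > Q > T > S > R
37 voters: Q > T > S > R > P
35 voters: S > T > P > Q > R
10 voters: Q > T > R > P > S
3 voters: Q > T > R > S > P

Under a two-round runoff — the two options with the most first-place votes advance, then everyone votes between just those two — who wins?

Round 1 first-place votes: Q 50, P 39, R 0, T 0, S 52.
S and Q advance.
Runoff: S is preferred to Q by 52 voters; Q by 89.
Q wins the runoff.

Q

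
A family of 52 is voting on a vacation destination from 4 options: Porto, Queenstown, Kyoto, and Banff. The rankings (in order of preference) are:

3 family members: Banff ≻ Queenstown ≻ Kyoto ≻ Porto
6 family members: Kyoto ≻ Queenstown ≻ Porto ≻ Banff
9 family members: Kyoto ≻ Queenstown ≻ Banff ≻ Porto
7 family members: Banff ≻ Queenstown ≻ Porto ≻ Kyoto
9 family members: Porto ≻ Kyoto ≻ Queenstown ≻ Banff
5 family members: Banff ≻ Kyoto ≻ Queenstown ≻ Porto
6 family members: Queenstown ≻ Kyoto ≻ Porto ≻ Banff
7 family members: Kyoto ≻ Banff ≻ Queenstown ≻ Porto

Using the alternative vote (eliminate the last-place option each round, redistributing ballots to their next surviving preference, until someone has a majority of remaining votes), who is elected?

Kyoto

Round 1: Porto 9, Queenstown 6, Kyoto 22, Banff 15. Eliminate Queenstown.
Round 2: Porto 9, Kyoto 28, Banff 15. Kyoto has a majority.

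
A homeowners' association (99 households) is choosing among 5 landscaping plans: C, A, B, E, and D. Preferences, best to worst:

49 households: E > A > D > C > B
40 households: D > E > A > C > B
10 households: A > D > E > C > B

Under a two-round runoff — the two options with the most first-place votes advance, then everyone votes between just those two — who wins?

D

Round 1 first-place votes: C 0, A 10, B 0, E 49, D 40.
E and D advance.
Runoff: E is preferred to D by 49 voters; D by 50.
D wins the runoff.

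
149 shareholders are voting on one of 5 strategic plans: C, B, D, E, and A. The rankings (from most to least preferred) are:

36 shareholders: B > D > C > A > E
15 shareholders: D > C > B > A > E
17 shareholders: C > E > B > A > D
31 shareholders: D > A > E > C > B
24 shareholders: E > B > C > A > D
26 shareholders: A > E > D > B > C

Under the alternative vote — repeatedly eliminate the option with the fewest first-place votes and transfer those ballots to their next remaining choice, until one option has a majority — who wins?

Round 1: C 17, B 36, D 46, E 24, A 26. Eliminate C.
Round 2: B 36, D 46, E 41, A 26. Eliminate A.
Round 3: B 36, D 46, E 67. Eliminate B.
Round 4: D 82, E 67. D has a majority.

D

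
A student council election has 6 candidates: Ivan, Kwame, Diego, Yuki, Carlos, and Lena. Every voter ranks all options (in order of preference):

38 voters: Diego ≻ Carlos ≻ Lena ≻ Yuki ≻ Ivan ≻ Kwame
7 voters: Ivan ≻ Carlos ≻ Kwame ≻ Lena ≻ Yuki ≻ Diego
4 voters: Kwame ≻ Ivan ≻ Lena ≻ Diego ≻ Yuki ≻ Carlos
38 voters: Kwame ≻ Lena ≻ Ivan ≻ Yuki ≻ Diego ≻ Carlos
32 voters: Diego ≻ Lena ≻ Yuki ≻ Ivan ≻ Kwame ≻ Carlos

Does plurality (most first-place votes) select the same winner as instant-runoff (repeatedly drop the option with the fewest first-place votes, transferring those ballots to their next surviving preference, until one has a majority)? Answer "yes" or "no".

yes

Plurality — first-place votes: Ivan 7, Kwame 42, Diego 70, Yuki 0, Carlos 0, Lena 0. Winner: Diego.
Instant-runoff — R1 Ivan 7, Kwame 42, Diego 70, Yuki 0, Carlos 0, Lena 0 (Diego winner). Winner: Diego.
The two methods agree.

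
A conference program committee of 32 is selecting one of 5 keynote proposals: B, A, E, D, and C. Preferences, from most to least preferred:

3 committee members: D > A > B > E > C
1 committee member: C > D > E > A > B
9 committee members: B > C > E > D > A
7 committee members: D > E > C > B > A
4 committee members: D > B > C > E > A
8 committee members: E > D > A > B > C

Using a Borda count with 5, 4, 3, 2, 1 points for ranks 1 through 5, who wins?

B: 3·3 + 1·1 + 9·5 + 7·2 + 4·4 + 8·2 = 101
A: 3·4 + 1·2 + 9·1 + 7·1 + 4·1 + 8·3 = 58
E: 3·2 + 1·3 + 9·3 + 7·4 + 4·2 + 8·5 = 112
D: 3·5 + 1·4 + 9·2 + 7·5 + 4·5 + 8·4 = 124
C: 3·1 + 1·5 + 9·4 + 7·3 + 4·3 + 8·1 = 85
D has the highest Borda score (124).

D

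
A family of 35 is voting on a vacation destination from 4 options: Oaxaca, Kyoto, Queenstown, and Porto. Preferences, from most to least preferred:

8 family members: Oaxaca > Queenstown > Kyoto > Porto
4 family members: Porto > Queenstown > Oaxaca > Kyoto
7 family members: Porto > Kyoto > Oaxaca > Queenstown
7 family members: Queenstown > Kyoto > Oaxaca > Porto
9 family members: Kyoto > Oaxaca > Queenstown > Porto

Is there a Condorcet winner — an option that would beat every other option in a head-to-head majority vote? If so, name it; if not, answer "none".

Checking pairwise contests:
Kyoto beats Oaxaca 23–12.
Queenstown beats Kyoto 19–16.
Oaxaca beats Queenstown 24–11.
Oaxaca beats Porto 24–11.
Every option loses at least one head-to-head, so there is no Condorcet winner.

none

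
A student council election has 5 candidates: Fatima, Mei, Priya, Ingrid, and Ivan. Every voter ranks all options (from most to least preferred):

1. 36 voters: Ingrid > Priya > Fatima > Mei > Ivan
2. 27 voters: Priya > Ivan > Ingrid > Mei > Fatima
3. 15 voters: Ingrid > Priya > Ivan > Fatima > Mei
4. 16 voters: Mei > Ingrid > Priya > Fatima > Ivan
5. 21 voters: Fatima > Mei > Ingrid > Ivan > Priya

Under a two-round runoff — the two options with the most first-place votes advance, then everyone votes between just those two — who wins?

Round 1 first-place votes: Fatima 21, Mei 16, Priya 27, Ingrid 51, Ivan 0.
Ingrid and Priya advance.
Runoff: Ingrid is preferred to Priya by 88 voters; Priya by 27.
Ingrid wins the runoff.

Ingrid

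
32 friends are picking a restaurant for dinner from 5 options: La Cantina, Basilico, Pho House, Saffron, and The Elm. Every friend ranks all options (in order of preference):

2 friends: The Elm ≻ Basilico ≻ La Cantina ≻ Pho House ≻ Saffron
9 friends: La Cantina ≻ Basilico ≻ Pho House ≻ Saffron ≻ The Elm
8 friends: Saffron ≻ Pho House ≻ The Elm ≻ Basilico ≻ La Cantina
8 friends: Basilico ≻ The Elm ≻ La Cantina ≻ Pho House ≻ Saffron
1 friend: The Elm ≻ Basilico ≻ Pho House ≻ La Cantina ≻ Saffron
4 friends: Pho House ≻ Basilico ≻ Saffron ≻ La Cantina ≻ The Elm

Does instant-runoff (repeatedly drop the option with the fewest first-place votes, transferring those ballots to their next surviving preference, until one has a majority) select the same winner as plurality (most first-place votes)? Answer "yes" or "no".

Instant-runoff — R1 La Cantina 9, Basilico 8, Pho House 4, Saffron 8, The Elm 3 (The Elm out); R2 La Cantina 9, Basilico 11, Pho House 4, Saffron 8 (Pho House out); R3 La Cantina 9, Basilico 15, Saffron 8 (Saffron out); R4 La Cantina 9, Basilico 23 (Basilico winner). Winner: Basilico.
Plurality — first-place votes: La Cantina 9, Basilico 8, Pho House 4, Saffron 8, The Elm 3. Winner: La Cantina.
The two methods disagree.

no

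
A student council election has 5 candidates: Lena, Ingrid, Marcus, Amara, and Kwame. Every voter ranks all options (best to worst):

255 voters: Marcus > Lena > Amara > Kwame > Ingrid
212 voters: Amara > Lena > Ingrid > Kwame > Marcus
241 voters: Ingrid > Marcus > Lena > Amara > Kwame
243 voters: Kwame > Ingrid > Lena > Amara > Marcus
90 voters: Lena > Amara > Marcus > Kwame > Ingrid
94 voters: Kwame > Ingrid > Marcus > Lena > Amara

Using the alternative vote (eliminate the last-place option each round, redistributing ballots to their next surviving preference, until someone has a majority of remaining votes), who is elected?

Round 1: Lena 90, Ingrid 241, Marcus 255, Amara 212, Kwame 337. Eliminate Lena.
Round 2: Ingrid 241, Marcus 255, Amara 302, Kwame 337. Eliminate Ingrid.
Round 3: Marcus 496, Amara 302, Kwame 337. Eliminate Amara.
Round 4: Marcus 586, Kwame 549. Marcus has a majority.

Marcus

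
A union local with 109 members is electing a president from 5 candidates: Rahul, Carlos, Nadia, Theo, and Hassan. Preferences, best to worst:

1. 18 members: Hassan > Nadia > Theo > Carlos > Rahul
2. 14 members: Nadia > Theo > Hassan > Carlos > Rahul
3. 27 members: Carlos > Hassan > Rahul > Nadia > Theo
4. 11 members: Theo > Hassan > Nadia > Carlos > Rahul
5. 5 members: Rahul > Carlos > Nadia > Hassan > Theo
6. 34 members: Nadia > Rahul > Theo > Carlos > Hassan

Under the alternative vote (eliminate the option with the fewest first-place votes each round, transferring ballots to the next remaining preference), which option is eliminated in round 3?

Round 1: Rahul 5, Carlos 27, Nadia 48, Theo 11, Hassan 18. Eliminate Rahul.
Round 2: Carlos 32, Nadia 48, Theo 11, Hassan 18. Eliminate Theo.
Round 3: Carlos 32, Nadia 48, Hassan 29. Eliminate Hassan.

Hassan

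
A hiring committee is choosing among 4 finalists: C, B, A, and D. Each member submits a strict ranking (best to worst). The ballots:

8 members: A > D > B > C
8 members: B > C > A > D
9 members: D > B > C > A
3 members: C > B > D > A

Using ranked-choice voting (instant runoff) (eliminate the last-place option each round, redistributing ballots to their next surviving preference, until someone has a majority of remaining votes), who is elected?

D

Round 1: C 3, B 8, A 8, D 9. Eliminate C.
Round 2: B 11, A 8, D 9. Eliminate A.
Round 3: B 11, D 17. D has a majority.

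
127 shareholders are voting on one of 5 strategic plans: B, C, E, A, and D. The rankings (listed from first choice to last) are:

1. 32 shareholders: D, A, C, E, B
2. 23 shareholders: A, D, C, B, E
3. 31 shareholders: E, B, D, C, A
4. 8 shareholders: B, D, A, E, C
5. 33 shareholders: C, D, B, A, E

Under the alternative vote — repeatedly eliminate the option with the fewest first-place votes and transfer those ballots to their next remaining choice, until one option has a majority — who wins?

D

Round 1: B 8, C 33, E 31, A 23, D 32. Eliminate B.
Round 2: C 33, E 31, A 23, D 40. Eliminate A.
Round 3: C 33, E 31, D 63. Eliminate E.
Round 4: C 33, D 94. D has a majority.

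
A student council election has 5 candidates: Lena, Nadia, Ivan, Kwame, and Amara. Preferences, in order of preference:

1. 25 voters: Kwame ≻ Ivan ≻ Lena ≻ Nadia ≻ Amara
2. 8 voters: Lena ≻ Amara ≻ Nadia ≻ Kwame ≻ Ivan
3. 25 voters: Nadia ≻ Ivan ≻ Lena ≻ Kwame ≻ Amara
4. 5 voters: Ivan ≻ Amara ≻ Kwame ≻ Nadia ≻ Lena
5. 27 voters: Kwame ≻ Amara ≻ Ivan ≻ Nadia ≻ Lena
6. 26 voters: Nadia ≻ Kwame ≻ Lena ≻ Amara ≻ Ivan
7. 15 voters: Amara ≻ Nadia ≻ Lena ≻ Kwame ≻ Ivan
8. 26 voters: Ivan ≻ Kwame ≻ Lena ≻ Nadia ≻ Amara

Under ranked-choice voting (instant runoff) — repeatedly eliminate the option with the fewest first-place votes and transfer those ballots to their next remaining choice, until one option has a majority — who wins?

Kwame

Round 1: Lena 8, Nadia 51, Ivan 31, Kwame 52, Amara 15. Eliminate Lena.
Round 2: Nadia 51, Ivan 31, Kwame 52, Amara 23. Eliminate Amara.
Round 3: Nadia 74, Ivan 31, Kwame 52. Eliminate Ivan.
Round 4: Nadia 74, Kwame 83. Kwame has a majority.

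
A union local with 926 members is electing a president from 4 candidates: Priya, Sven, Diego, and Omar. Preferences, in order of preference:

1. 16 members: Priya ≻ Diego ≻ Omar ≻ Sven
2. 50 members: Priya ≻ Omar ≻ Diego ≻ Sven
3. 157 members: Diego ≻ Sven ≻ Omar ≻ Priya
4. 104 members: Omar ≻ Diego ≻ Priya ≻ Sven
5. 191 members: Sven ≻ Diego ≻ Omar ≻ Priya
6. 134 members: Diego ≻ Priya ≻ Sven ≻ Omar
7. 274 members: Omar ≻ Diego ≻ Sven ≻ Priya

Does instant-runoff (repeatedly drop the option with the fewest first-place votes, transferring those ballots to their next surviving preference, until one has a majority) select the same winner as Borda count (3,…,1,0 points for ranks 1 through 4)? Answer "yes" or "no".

yes

Instant-runoff — R1 Priya 66, Sven 191, Diego 291, Omar 378 (Priya out); R2 Sven 191, Diego 307, Omar 428 (Sven out); R3 Diego 498, Omar 428 (Diego winner). Winner: Diego.
Borda — scores: Priya 570, Sven 1295, Diego 2093, Omar 1598. Winner: Diego.
The two methods agree.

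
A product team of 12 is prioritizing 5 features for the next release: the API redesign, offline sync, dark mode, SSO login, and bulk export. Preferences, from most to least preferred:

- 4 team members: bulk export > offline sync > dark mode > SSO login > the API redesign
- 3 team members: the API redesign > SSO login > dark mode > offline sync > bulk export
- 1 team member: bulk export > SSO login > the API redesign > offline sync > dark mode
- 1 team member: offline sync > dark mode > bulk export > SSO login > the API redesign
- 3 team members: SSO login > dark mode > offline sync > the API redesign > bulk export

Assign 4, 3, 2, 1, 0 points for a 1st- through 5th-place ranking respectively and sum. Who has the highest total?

SSO login

the API redesign: 4·0 + 3·4 + 1·2 + 1·0 + 3·1 = 17
offline sync: 4·3 + 3·1 + 1·1 + 1·4 + 3·2 = 26
dark mode: 4·2 + 3·2 + 1·0 + 1·3 + 3·3 = 26
SSO login: 4·1 + 3·3 + 1·3 + 1·1 + 3·4 = 29
bulk export: 4·4 + 3·0 + 1·4 + 1·2 + 3·0 = 22
SSO login has the highest Borda score (29).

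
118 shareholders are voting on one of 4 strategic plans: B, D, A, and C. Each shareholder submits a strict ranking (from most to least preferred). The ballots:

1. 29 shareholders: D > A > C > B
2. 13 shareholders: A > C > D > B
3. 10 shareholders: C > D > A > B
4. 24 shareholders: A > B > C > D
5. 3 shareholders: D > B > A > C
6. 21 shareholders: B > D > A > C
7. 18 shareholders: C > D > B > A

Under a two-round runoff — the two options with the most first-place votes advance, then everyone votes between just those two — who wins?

D

Round 1 first-place votes: B 21, D 32, A 37, C 28.
A and D advance.
Runoff: A is preferred to D by 37 voters; D by 81.
D wins the runoff.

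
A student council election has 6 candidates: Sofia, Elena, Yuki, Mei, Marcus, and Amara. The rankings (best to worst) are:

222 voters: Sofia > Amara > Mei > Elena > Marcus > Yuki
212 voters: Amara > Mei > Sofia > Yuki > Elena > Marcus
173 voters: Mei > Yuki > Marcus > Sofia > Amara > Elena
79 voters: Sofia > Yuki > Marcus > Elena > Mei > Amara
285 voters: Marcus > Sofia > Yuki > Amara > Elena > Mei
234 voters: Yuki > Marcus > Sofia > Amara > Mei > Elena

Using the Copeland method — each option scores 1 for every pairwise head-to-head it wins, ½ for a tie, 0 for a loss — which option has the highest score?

Sofia: beats Elena, Yuki, Mei, and Amara; loses to Marcus → score 4.
Elena: loses to Sofia, Yuki, Mei, Marcus, and Amara → score 0.
Yuki: beats Elena, Marcus, and Amara; loses to Sofia and Mei → score 3.
Mei: beats Elena, Yuki, and Marcus; loses to Sofia and Amara → score 3.
Marcus: beats Sofia, Elena, and Amara; loses to Yuki and Mei → score 3.
Amara: beats Elena and Mei; loses to Sofia, Yuki, and Marcus → score 2.
Sofia has the best pairwise record.

Sofia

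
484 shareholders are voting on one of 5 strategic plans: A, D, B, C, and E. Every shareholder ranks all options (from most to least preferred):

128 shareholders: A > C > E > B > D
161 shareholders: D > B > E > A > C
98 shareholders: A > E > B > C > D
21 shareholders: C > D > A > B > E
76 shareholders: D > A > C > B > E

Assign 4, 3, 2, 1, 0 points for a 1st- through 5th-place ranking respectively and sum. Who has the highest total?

A

A: 128·4 + 161·1 + 98·4 + 21·2 + 76·3 = 1335
D: 128·0 + 161·4 + 98·0 + 21·3 + 76·4 = 1011
B: 128·1 + 161·3 + 98·2 + 21·1 + 76·1 = 904
C: 128·3 + 161·0 + 98·1 + 21·4 + 76·2 = 718
E: 128·2 + 161·2 + 98·3 + 21·0 + 76·0 = 872
A has the highest Borda score (1335).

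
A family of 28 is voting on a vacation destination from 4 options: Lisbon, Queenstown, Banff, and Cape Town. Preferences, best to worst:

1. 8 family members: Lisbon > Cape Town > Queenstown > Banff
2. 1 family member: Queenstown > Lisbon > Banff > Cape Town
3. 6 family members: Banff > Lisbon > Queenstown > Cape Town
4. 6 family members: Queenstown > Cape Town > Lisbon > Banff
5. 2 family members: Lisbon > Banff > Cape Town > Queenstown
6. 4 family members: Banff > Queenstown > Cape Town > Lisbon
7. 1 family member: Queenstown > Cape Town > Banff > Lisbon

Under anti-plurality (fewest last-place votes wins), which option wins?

Last-place votes: Lisbon 5, Queenstown 2, Banff 14, Cape Town 7.
Queenstown is ranked last by the fewest voters, so Queenstown wins.

Queenstown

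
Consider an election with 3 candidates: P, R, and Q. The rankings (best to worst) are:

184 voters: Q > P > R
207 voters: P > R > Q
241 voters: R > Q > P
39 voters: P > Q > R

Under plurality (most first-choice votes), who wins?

First-place votes: P 246, R 241, Q 184.
P has the most first-place votes.

P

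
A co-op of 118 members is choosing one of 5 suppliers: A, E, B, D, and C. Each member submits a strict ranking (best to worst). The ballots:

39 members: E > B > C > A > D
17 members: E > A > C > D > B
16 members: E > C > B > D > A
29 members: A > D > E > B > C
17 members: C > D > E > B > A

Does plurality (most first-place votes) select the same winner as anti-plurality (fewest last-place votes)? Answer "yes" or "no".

yes

Plurality — first-place votes: A 29, E 72, B 0, D 0, C 17. Winner: E.
Anti-plurality — last-place votes: A 33, E 0, B 17, D 39, C 29. Winner: E.
The two methods agree.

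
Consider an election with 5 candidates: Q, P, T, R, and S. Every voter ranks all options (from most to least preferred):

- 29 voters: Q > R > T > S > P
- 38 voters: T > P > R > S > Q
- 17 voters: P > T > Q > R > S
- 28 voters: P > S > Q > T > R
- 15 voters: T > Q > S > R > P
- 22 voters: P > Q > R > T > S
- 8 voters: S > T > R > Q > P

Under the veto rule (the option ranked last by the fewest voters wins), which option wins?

Last-place votes: Q 38, P 52, T 0, R 28, S 39.
T is ranked last by the fewest voters, so T wins.

T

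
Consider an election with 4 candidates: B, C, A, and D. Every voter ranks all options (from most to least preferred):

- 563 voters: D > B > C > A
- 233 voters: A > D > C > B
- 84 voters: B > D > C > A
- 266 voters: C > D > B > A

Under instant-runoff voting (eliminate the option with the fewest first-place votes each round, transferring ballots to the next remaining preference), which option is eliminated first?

B

Round 1: B 84, C 266, A 233, D 563. Eliminate B.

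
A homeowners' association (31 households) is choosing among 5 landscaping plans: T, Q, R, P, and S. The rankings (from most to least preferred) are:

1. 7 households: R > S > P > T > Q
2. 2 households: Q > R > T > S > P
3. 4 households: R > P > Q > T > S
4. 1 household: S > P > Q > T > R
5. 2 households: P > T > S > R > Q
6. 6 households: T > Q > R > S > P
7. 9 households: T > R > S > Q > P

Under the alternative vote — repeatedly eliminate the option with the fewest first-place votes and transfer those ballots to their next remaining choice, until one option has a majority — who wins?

Round 1: T 15, Q 2, R 11, P 2, S 1. Eliminate S.
Round 2: T 15, Q 2, R 11, P 3. Eliminate Q.
Round 3: T 15, R 13, P 3. Eliminate P.
Round 4: T 18, R 13. T has a majority.

T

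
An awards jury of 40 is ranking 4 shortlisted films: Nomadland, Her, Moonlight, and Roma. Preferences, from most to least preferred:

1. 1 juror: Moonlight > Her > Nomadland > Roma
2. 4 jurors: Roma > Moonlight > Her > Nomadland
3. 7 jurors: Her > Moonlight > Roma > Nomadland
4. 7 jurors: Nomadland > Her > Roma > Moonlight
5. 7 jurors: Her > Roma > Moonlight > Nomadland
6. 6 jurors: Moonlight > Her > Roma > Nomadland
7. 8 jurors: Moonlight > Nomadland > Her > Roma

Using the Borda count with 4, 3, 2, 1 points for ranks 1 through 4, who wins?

Nomadland: 1·2 + 4·1 + 7·1 + 7·4 + 7·1 + 6·1 + 8·3 = 78
Her: 1·3 + 4·2 + 7·4 + 7·3 + 7·4 + 6·3 + 8·2 = 122
Moonlight: 1·4 + 4·3 + 7·3 + 7·1 + 7·2 + 6·4 + 8·4 = 114
Roma: 1·1 + 4·4 + 7·2 + 7·2 + 7·3 + 6·2 + 8·1 = 86
Her has the highest Borda score (122).

Her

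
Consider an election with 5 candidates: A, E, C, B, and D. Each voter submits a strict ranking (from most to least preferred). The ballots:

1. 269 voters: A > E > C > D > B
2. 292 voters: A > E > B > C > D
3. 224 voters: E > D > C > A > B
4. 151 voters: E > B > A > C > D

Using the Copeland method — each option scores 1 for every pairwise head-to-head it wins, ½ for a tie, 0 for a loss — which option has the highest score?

A: beats E, C, B, and D → score 4.
E: beats C, B, and D; loses to A → score 3.
C: beats B and D; loses to A and E → score 2.
B: loses to A, E, C, and D → score 0.
D: beats B; loses to A, E, and C → score 1.
A has the best pairwise record.

A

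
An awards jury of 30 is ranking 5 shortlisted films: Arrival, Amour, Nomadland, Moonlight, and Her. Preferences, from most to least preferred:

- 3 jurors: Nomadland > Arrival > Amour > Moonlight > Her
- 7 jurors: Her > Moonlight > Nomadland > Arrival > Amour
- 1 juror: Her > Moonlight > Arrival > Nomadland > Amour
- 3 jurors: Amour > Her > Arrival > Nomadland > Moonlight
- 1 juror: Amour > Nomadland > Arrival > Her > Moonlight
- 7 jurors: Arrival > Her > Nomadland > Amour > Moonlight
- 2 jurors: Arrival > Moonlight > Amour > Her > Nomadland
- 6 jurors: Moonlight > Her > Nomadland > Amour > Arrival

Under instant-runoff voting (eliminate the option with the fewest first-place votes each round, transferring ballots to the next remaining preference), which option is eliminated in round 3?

Round 1: Arrival 9, Amour 4, Nomadland 3, Moonlight 6, Her 8. Eliminate Nomadland.
Round 2: Arrival 12, Amour 4, Moonlight 6, Her 8. Eliminate Amour.
Round 3: Arrival 13, Moonlight 6, Her 11. Eliminate Moonlight.

Moonlight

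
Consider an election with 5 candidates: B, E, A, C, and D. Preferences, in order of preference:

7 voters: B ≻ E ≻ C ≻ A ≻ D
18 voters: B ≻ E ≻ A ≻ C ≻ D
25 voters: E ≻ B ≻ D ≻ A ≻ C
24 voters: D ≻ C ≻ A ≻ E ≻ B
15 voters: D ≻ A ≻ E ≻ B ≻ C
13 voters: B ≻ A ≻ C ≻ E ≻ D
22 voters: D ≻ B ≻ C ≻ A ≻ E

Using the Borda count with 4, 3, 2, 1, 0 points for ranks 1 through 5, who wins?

B: 7·4 + 18·4 + 25·3 + 24·0 + 15·1 + 13·4 + 22·3 = 308
E: 7·3 + 18·3 + 25·4 + 24·1 + 15·2 + 13·1 + 22·0 = 242
A: 7·1 + 18·2 + 25·1 + 24·2 + 15·3 + 13·3 + 22·1 = 222
C: 7·2 + 18·1 + 25·0 + 24·3 + 15·0 + 13·2 + 22·2 = 174
D: 7·0 + 18·0 + 25·2 + 24·4 + 15·4 + 13·0 + 22·4 = 294
B has the highest Borda score (308).

B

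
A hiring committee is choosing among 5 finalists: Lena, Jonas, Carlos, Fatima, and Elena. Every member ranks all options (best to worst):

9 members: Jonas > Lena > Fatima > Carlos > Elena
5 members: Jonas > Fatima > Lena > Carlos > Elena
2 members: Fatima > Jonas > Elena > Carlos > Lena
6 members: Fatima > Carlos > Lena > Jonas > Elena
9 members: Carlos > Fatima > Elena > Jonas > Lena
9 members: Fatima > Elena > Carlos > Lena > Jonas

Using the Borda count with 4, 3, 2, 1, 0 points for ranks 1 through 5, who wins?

Fatima

Lena: 9·3 + 5·2 + 2·0 + 6·2 + 9·0 + 9·1 = 58
Jonas: 9·4 + 5·4 + 2·3 + 6·1 + 9·1 + 9·0 = 77
Carlos: 9·1 + 5·1 + 2·1 + 6·3 + 9·4 + 9·2 = 88
Fatima: 9·2 + 5·3 + 2·4 + 6·4 + 9·3 + 9·4 = 128
Elena: 9·0 + 5·0 + 2·2 + 6·0 + 9·2 + 9·3 = 49
Fatima has the highest Borda score (128).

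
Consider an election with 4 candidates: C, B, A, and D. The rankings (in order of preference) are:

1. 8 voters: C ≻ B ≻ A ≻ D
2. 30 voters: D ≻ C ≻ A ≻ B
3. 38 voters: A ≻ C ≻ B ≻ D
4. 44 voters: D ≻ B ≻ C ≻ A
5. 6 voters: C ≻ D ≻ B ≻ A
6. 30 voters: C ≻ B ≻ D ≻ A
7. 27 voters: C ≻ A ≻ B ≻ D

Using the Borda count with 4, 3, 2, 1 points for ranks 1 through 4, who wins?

C

C: 8·4 + 30·3 + 38·3 + 44·2 + 6·4 + 30·4 + 27·4 = 576
B: 8·3 + 30·1 + 38·2 + 44·3 + 6·2 + 30·3 + 27·2 = 418
A: 8·2 + 30·2 + 38·4 + 44·1 + 6·1 + 30·1 + 27·3 = 389
D: 8·1 + 30·4 + 38·1 + 44·4 + 6·3 + 30·2 + 27·1 = 447
C has the highest Borda score (576).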